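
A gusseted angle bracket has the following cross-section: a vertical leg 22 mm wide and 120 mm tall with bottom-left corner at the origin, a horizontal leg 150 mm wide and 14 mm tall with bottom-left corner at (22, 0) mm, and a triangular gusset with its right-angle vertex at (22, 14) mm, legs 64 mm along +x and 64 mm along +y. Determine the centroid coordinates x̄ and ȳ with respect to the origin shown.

vertical leg: A = 22 × 120 = 2640.00, centroid at (11.00, 60.00).
horizontal leg: A = 150 × 14 = 2100.00, centroid at (97.00, 7.00).
gusset: A = ½·64·64 = 2048.00, centroid at (43.33, 35.33).
ΣA = 6788.00 mm², ΣAx̄ = 321486.67 mm³, ΣAȳ = 245462.67 mm³.
x̄ = 321486.67/6788.00 = 47.36 mm; ȳ = 245462.67/6788.00 = 36.16 mm.

x̄ = 47.36 mm, ȳ = 36.16 mm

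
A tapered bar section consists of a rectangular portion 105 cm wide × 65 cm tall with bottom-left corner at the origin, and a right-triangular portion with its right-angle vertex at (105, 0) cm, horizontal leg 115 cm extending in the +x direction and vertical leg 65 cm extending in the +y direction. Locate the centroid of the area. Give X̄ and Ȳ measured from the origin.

X̄ = 84.64 cm, Ȳ = 28.67 cm

rectangular portion: A = 105 × 65 = 6825.00, centroid at (52.50, 32.50).
triangular portion: A = ½·115·65 = 3737.50, centroid at (143.33, 21.67).
ΣA = 10562.50 cm²
ΣAX̄ = (6825.00)(52.50) + (3737.50)(143.33) = 894020.83 cm³
ΣAȲ = (6825.00)(32.50) + (3737.50)(21.67) = 302791.67 cm³
X̄ = 894020.83 / 10562.50 = 84.64 cm
Ȳ = 302791.67 / 10562.50 = 28.67 cm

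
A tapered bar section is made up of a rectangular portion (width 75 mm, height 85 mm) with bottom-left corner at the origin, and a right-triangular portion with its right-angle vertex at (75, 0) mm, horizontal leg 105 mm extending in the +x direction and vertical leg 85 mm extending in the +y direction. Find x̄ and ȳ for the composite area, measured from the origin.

Part | A | x̄ᵢ | ȳᵢ | A·x̄ᵢ | A·ȳᵢ
rectangular portion | 6375.00 | 37.50 | 42.50 | 239062.50 | 270937.50
triangular portion | 4462.50 | 110.00 | 28.33 | 490875.00 | 126437.50
Σ | 10837.50 |  |  | 729937.50 | 397375.00
x̄ = 729937.50 / 10837.50 = 67.35 mm
ȳ = 397375.00 / 10837.50 = 36.67 mm

x̄ = 67.35 mm, ȳ = 36.67 mm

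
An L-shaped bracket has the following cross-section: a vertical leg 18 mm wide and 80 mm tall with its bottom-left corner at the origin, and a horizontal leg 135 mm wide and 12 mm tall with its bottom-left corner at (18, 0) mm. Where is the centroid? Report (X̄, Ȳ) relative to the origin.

vertical leg: A = 18 × 80 = 1440.00, centroid at (9.00, 40.00).
horizontal leg: A = 135 × 12 = 1620.00, centroid at (85.50, 6.00).
ΣA = 3060.00 mm², ΣAX̄ = 151470.00 mm³, ΣAȲ = 67320.00 mm³.
X̄ = 151470.00/3060.00 = 49.50 mm; Ȳ = 67320.00/3060.00 = 22.00 mm.

X̄ = 49.50 mm, Ȳ = 22.00 mm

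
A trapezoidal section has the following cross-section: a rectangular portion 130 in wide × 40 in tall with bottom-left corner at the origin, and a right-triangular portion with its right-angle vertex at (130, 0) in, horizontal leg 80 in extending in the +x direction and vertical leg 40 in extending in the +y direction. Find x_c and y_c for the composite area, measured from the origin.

x_c = 86.57 in, y_c = 18.43 in

rectangular portion: A = 130 × 40 = 5200.00, centroid at (65.00, 20.00).
triangular portion: A = ½·80·40 = 1600.00, centroid at (156.67, 13.33).
ΣA = 6800.00 in², ΣAx_c = 588666.67 in³, ΣAy_c = 125333.33 in³.
x_c = 588666.67/6800.00 = 86.57 in; y_c = 125333.33/6800.00 = 18.43 in.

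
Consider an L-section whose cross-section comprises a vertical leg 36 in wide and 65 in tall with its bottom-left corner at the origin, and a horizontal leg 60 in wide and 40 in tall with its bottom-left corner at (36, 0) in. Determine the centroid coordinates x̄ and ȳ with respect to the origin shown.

Part | A | x̄ᵢ | ȳᵢ | A·x̄ᵢ | A·ȳᵢ
vertical leg | 2340.00 | 18.00 | 32.50 | 42120.00 | 76050.00
horizontal leg | 2400.00 | 66.00 | 20.00 | 158400.00 | 48000.00
Σ | 4740.00 |  |  | 200520.00 | 124050.00
x̄ = 200520.00 / 4740.00 = 42.30 in
ȳ = 124050.00 / 4740.00 = 26.17 in

x̄ = 42.30 in, ȳ = 26.17 in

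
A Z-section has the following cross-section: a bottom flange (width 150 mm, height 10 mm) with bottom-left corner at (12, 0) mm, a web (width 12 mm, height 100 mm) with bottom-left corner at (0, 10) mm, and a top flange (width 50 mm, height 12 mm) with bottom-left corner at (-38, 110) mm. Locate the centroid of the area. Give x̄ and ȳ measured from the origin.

x̄ = 39.36 mm, ȳ = 45.18 mm

bottom flange: A = 150 × 10 = 1500.00, centroid at (87.00, 5.00).
web: A = 12 × 100 = 1200.00, centroid at (6.00, 60.00).
top flange: A = 50 × 12 = 600.00, centroid at (-13.00, 116.00).
ΣA = 3300.00 mm²
ΣAx̄ = (1500.00)(87.00) + (1200.00)(6.00) + (600.00)(-13.00) = 129900.00 mm³
ΣAȳ = (1500.00)(5.00) + (1200.00)(60.00) + (600.00)(116.00) = 149100.00 mm³
x̄ = 129900.00 / 3300.00 = 39.36 mm
ȳ = 149100.00 / 3300.00 = 45.18 mm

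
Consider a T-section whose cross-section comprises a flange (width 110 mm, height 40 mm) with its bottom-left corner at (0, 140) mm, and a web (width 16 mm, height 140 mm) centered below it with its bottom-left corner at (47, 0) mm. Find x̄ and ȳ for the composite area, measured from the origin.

x̄ = 55.00 mm, ȳ = 129.64 mm

web: A = 16 × 140 = 2240.00, centroid at (55.00, 70.00).
flange: A = 110 × 40 = 4400.00, centroid at (55.00, 160.00).
ΣA = 6640.00 mm², ΣAx̄ = 365200.00 mm³, ΣAȳ = 860800.00 mm³.
x̄ = 365200.00/6640.00 = 55.00 mm; ȳ = 860800.00/6640.00 = 129.64 mm.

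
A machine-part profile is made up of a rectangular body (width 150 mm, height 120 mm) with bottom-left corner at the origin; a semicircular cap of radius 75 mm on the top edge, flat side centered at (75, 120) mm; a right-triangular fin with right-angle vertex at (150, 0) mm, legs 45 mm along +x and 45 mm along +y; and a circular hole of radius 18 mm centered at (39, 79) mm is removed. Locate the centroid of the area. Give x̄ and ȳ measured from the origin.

Part | A | x̄ᵢ | ȳᵢ | A·x̄ᵢ | A·ȳᵢ
rectangular body | 18000.00 | 75.00 | 60.00 | 1350000.00 | 1080000.00
semicircular top | 8835.73 | 75.00 | 151.83 | 662679.70 | 1341537.52
triangular fin | 1012.50 | 165.00 | 15.00 | 167062.50 | 15187.50
hole | -1017.88 | 39.00 | 79.00 | -39697.16 | -80412.21
Σ | 26830.35 |  |  | 2140045.04 | 2356312.82
x̄ = 2140045.04 / 26830.35 = 79.76 mm
ȳ = 2356312.82 / 26830.35 = 87.82 mm

x̄ = 79.76 mm, ȳ = 87.82 mm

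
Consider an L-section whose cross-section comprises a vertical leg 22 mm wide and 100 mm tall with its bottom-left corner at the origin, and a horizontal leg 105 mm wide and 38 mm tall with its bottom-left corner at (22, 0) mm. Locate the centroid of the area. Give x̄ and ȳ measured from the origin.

x̄ = 51.93 mm, ȳ = 30.02 mm

vertical leg: A = 22 × 100 = 2200.00, centroid at (11.00, 50.00).
horizontal leg: A = 105 × 38 = 3990.00, centroid at (74.50, 19.00).
ΣA = 6190.00 mm², ΣAx̄ = 321455.00 mm³, ΣAȳ = 185810.00 mm³.
x̄ = 321455.00/6190.00 = 51.93 mm; ȳ = 185810.00/6190.00 = 30.02 mm.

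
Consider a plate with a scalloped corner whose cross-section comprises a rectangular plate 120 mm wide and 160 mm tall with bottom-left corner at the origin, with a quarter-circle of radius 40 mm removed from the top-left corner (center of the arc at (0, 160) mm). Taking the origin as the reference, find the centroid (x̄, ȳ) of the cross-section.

x̄ = 63.01 mm, ȳ = 75.59 mm

Part | A | x̄ᵢ | ȳᵢ | A·x̄ᵢ | A·ȳᵢ
plate | 19200.00 | 60.00 | 80.00 | 1152000.00 | 1536000.00
removed quarter-circle | -1256.64 | 16.98 | 143.02 | -21333.33 | -179728.60
Σ | 17943.36 |  |  | 1130666.67 | 1356271.40
x̄ = 1130666.67 / 17943.36 = 63.01 mm
ȳ = 1356271.40 / 17943.36 = 75.59 mm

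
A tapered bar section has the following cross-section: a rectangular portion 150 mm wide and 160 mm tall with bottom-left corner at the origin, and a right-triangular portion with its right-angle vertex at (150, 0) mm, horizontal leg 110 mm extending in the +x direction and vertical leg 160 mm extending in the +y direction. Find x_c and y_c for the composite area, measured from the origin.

rectangular portion: A = 150 × 160 = 24000.00, centroid at (75.00, 80.00).
triangular portion: A = ½·110·160 = 8800.00, centroid at (186.67, 53.33).
ΣA = 32800.00 mm², ΣAx_c = 3442666.67 mm³, ΣAy_c = 2389333.33 mm³.
x_c = 3442666.67/32800.00 = 104.96 mm; y_c = 2389333.33/32800.00 = 72.85 mm.

x_c = 104.96 mm, y_c = 72.85 mm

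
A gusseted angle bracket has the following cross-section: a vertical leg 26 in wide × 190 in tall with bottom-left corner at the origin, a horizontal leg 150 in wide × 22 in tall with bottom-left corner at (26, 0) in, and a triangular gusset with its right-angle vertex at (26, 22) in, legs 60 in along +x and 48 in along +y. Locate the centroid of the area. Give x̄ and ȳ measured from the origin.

x̄ = 47.91 in, ȳ = 57.88 in

vertical leg: A = 26 × 190 = 4940.00, centroid at (13.00, 95.00).
horizontal leg: A = 150 × 22 = 3300.00, centroid at (101.00, 11.00).
gusset: A = ½·60·48 = 1440.00, centroid at (46.00, 38.00).
ΣA = 9680.00 in², ΣAx̄ = 463760.00 in³, ΣAȳ = 560320.00 in³.
x̄ = 463760.00/9680.00 = 47.91 in; ȳ = 560320.00/9680.00 = 57.88 in.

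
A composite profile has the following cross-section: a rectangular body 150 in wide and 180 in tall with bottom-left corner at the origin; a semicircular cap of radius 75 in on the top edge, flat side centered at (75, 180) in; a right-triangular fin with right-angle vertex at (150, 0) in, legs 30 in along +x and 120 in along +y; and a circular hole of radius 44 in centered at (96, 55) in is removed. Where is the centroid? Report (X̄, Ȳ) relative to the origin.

rectangular body: A = 150 × 180 = 27000.00, centroid at (75.00, 90.00).
semicircular top: A = ½π·75² = 8835.73, centroid at (75.00, 211.83).
triangular fin: A = ½·30·120 = 1800.00, centroid at (160.00, 40.00).
hole: A = −π·44² = -6082.12, centroid at (96.00, 55.00).
ΣA = 31553.61 in², ΣAX̄ = 2391795.86 in³, ΣAȲ = 4039164.50 in³.
X̄ = 2391795.86/31553.61 = 75.80 in; Ȳ = 4039164.50/31553.61 = 128.01 in.

X̄ = 75.80 in, Ȳ = 128.01 in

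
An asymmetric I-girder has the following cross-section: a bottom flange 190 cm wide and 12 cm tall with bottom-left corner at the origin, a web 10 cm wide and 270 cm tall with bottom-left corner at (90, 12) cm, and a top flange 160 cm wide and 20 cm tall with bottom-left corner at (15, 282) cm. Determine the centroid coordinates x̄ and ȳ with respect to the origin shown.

bottom flange: A = 190 × 12 = 2280.00, centroid at (95.00, 6.00).
web: A = 10 × 270 = 2700.00, centroid at (95.00, 147.00).
top flange: A = 160 × 20 = 3200.00, centroid at (95.00, 292.00).
ΣA = 8180.00 cm², ΣAx̄ = 777100.00 cm³, ΣAȳ = 1344980.00 cm³.
x̄ = 777100.00/8180.00 = 95.00 cm; ȳ = 1344980.00/8180.00 = 164.42 cm.

x̄ = 95.00 cm, ȳ = 164.42 cm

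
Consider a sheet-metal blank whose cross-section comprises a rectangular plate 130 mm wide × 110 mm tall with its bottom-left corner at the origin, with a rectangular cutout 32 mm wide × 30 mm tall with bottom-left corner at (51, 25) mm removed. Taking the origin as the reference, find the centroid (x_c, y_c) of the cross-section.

plate: A = 130 × 110 = 14300.00, centroid at (65.00, 55.00).
hole: A = −(32 × 30) = -960.00, centroid at (67.00, 40.00).
ΣA = 13340.00 mm²
ΣAx_c = (14300.00)(65.00) + (-960.00)(67.00) = 865180.00 mm³
ΣAy_c = (14300.00)(55.00) + (-960.00)(40.00) = 748100.00 mm³
x_c = 865180.00 / 13340.00 = 64.86 mm
y_c = 748100.00 / 13340.00 = 56.08 mm

x_c = 64.86 mm, y_c = 56.08 mm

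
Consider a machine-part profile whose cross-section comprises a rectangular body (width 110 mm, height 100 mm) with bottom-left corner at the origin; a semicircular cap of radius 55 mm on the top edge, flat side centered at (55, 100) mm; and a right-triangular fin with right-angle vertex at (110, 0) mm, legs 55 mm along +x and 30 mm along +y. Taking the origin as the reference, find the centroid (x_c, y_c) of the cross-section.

x_c = 58.65 mm, y_c = 69.03 mm

rectangular body: A = 110 × 100 = 11000.00, centroid at (55.00, 50.00).
semicircular top: A = ½π·55² = 4751.66, centroid at (55.00, 123.34).
triangular fin: A = ½·55·30 = 825.00, centroid at (128.33, 10.00).
ΣA = 16576.66 mm²
ΣAx_c = (11000.00)(55.00) + (4751.66)(55.00) + (825.00)(128.33) = 972216.24 mm³
ΣAy_c = (11000.00)(50.00) + (4751.66)(123.34) + (825.00)(10.00) = 1144332.56 mm³
x_c = 972216.24 / 16576.66 = 58.65 mm
y_c = 1144332.56 / 16576.66 = 69.03 mm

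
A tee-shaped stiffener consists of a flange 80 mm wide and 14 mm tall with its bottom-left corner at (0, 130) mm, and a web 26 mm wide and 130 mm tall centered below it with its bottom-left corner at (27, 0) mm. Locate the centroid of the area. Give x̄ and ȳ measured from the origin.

web: A = 26 × 130 = 3380.00, centroid at (40.00, 65.00).
flange: A = 80 × 14 = 1120.00, centroid at (40.00, 137.00).
ΣA = 4500.00 mm², ΣAx̄ = 180000.00 mm³, ΣAȳ = 373140.00 mm³.
x̄ = 180000.00/4500.00 = 40.00 mm; ȳ = 373140.00/4500.00 = 82.92 mm.

x̄ = 40.00 mm, ȳ = 82.92 mm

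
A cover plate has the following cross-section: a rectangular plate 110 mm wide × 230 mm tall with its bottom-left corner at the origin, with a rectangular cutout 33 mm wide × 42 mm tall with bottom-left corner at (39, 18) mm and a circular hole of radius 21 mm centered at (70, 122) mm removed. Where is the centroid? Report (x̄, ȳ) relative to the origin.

Part | A | x̄ᵢ | ȳᵢ | A·x̄ᵢ | A·ȳᵢ
plate | 25300.00 | 55.00 | 115.00 | 1391500.00 | 2909500.00
hole 1 | -1386.00 | 55.50 | 39.00 | -76923.00 | -54054.00
hole 2 | -1385.44 | 70.00 | 122.00 | -96980.97 | -169023.97
Σ | 22528.56 |  |  | 1217596.03 | 2686422.03
x̄ = 1217596.03 / 22528.56 = 54.05 mm
ȳ = 2686422.03 / 22528.56 = 119.25 mm

x̄ = 54.05 mm, ȳ = 119.25 mm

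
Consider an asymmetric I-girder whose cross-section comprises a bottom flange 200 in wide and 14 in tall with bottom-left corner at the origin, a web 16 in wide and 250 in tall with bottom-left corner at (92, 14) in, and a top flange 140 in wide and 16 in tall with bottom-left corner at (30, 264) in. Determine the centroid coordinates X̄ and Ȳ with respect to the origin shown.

X̄ = 100.00 in, Ȳ = 131.07 in

bottom flange: A = 200 × 14 = 2800.00, centroid at (100.00, 7.00).
web: A = 16 × 250 = 4000.00, centroid at (100.00, 139.00).
top flange: A = 140 × 16 = 2240.00, centroid at (100.00, 272.00).
ΣA = 9040.00 in²
ΣAX̄ = (2800.00)(100.00) + (4000.00)(100.00) + (2240.00)(100.00) = 904000.00 in³
ΣAȲ = (2800.00)(7.00) + (4000.00)(139.00) + (2240.00)(272.00) = 1184880.00 in³
X̄ = 904000.00 / 9040.00 = 100.00 in
Ȳ = 1184880.00 / 9040.00 = 131.07 in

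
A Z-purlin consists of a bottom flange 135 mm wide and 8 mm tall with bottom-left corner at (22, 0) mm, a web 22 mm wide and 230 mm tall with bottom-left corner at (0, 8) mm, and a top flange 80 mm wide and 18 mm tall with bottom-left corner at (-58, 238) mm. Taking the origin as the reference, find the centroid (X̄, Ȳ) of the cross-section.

X̄ = 16.68 mm, Ȳ = 129.60 mm

bottom flange: A = 135 × 8 = 1080.00, centroid at (89.50, 4.00).
web: A = 22 × 230 = 5060.00, centroid at (11.00, 123.00).
top flange: A = 80 × 18 = 1440.00, centroid at (-18.00, 247.00).
ΣA = 7580.00 mm², ΣAX̄ = 126400.00 mm³, ΣAȲ = 982380.00 mm³.
X̄ = 126400.00/7580.00 = 16.68 mm; Ȳ = 982380.00/7580.00 = 129.60 mm.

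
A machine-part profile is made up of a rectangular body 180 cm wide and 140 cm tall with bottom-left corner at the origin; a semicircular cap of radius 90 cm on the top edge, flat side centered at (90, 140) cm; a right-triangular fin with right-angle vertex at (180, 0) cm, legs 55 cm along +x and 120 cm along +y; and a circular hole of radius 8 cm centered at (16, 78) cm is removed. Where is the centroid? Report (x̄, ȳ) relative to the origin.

x̄ = 99.08 cm, ȳ = 101.11 cm

rectangular body: A = 180 × 140 = 25200.00, centroid at (90.00, 70.00).
semicircular top: A = ½π·90² = 12723.45, centroid at (90.00, 178.20).
triangular fin: A = ½·55·120 = 3300.00, centroid at (198.33, 40.00).
hole: A = −π·8² = -201.06, centroid at (16.00, 78.00).
ΣA = 41022.39 cm²
ΣAx̄ = (25200.00)(90.00) + (12723.45)(90.00) + (3300.00)(198.33) + (-201.06)(16.00) = 4064393.53 cm³
ΣAȳ = (25200.00)(70.00) + (12723.45)(178.20) + (3300.00)(40.00) + (-201.06)(78.00) = 4147600.20 cm³
x̄ = 4064393.53 / 41022.39 = 99.08 cm
ȳ = 4147600.20 / 41022.39 = 101.11 cm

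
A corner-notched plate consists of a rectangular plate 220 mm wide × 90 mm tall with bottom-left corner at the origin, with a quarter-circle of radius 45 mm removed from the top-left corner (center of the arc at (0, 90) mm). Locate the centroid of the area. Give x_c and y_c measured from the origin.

x_c = 117.94 mm, y_c = 42.74 mm

Part | A | x̄ᵢ | ȳᵢ | A·x̄ᵢ | A·ȳᵢ
plate | 19800.00 | 110.00 | 45.00 | 2178000.00 | 891000.00
removed quarter-circle | -1590.43 | 19.10 | 70.90 | -30375.00 | -112763.82
Σ | 18209.57 |  |  | 2147625.00 | 778236.18
x_c = 2147625.00 / 18209.57 = 117.94 mm
y_c = 778236.18 / 18209.57 = 42.74 mm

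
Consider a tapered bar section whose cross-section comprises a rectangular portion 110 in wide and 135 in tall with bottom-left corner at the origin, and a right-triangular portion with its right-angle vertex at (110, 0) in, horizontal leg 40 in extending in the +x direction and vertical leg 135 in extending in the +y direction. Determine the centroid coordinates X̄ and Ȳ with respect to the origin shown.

rectangular portion: A = 110 × 135 = 14850.00, centroid at (55.00, 67.50).
triangular portion: A = ½·40·135 = 2700.00, centroid at (123.33, 45.00).
ΣA = 17550.00 in², ΣAX̄ = 1149750.00 in³, ΣAȲ = 1123875.00 in³.
X̄ = 1149750.00/17550.00 = 65.51 in; Ȳ = 1123875.00/17550.00 = 64.04 in.

X̄ = 65.51 in, Ȳ = 64.04 in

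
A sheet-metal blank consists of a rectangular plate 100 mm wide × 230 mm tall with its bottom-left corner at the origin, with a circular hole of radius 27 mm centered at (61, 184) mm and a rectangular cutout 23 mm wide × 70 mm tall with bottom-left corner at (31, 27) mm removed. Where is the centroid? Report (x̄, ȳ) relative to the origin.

x̄ = 49.31 mm, ȳ = 111.19 mm

plate: A = 100 × 230 = 23000.00, centroid at (50.00, 115.00).
hole 1: A = −π·27² = -2290.22, centroid at (61.00, 184.00).
hole 2: A = −(23 × 70) = -1610.00, centroid at (42.50, 62.00).
ΣA = 19099.78 mm²
ΣAx̄ = (23000.00)(50.00) + (-2290.22)(61.00) + (-1610.00)(42.50) = 941871.52 mm³
ΣAȳ = (23000.00)(115.00) + (-2290.22)(184.00) + (-1610.00)(62.00) = 2123779.33 mm³
x̄ = 941871.52 / 19099.78 = 49.31 mm
ȳ = 2123779.33 / 19099.78 = 111.19 mm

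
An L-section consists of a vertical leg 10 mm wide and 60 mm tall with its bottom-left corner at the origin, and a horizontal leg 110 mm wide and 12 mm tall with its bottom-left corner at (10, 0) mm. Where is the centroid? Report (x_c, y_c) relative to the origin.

Part | A | x̄ᵢ | ȳᵢ | A·x̄ᵢ | A·ȳᵢ
vertical leg | 600.00 | 5.00 | 30.00 | 3000.00 | 18000.00
horizontal leg | 1320.00 | 65.00 | 6.00 | 85800.00 | 7920.00
Σ | 1920.00 |  |  | 88800.00 | 25920.00
x_c = 88800.00 / 1920.00 = 46.25 mm
y_c = 25920.00 / 1920.00 = 13.50 mm

x_c = 46.25 mm, y_c = 13.50 mm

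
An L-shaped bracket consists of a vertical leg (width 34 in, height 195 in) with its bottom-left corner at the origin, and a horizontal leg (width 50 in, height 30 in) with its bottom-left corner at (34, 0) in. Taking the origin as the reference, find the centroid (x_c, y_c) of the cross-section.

Part | A | x̄ᵢ | ȳᵢ | A·x̄ᵢ | A·ȳᵢ
vertical leg | 6630.00 | 17.00 | 97.50 | 112710.00 | 646425.00
horizontal leg | 1500.00 | 59.00 | 15.00 | 88500.00 | 22500.00
Σ | 8130.00 |  |  | 201210.00 | 668925.00
x_c = 201210.00 / 8130.00 = 24.75 in
y_c = 668925.00 / 8130.00 = 82.28 in

x_c = 24.75 in, y_c = 82.28 in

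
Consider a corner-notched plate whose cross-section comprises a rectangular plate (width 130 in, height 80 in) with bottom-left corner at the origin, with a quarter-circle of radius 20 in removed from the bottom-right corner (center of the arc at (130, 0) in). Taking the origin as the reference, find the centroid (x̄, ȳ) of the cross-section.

x̄ = 63.24 in, ȳ = 40.98 in

plate: A = 130 × 80 = 10400.00, centroid at (65.00, 40.00).
removed quarter-circle: A = −¼π·20² = -314.16, centroid at (121.51, 8.49).
ΣA = 10085.84 in²
ΣAx̄ = (10400.00)(65.00) + (-314.16)(121.51) = 637825.96 in³
ΣAȳ = (10400.00)(40.00) + (-314.16)(8.49) = 413333.33 in³
x̄ = 637825.96 / 10085.84 = 63.24 in
ȳ = 413333.33 / 10085.84 = 40.98 in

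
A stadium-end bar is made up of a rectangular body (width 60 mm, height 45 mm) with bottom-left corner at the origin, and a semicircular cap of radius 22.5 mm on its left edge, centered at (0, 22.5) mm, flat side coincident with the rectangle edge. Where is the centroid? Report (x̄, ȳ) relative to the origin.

x̄ = 21.00 mm, ȳ = 22.50 mm

Part | A | x̄ᵢ | ȳᵢ | A·x̄ᵢ | A·ȳᵢ
rectangular body | 2700.00 | 30.00 | 22.50 | 81000.00 | 60750.00
semicircular end | 795.22 | -9.55 | 22.50 | -7593.75 | 17892.35
Σ | 3495.22 |  |  | 73406.25 | 78642.35
x̄ = 73406.25 / 3495.22 = 21.00 mm
ȳ = 78642.35 / 3495.22 = 22.50 mm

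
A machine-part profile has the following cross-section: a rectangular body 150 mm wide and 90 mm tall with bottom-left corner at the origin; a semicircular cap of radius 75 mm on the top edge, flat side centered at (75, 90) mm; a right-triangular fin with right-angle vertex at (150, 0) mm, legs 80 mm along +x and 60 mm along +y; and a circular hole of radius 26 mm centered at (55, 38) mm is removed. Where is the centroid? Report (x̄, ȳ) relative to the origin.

x̄ = 87.67 mm, ȳ = 73.03 mm

Part | A | x̄ᵢ | ȳᵢ | A·x̄ᵢ | A·ȳᵢ
rectangular body | 13500.00 | 75.00 | 45.00 | 1012500.00 | 607500.00
semicircular top | 8835.73 | 75.00 | 121.83 | 662679.70 | 1076465.64
triangular fin | 2400.00 | 176.67 | 20.00 | 424000.00 | 48000.00
hole | -2123.72 | 55.00 | 38.00 | -116804.41 | -80701.23
Σ | 22612.01 |  |  | 1982375.29 | 1651264.41
x̄ = 1982375.29 / 22612.01 = 87.67 mm
ȳ = 1651264.41 / 22612.01 = 73.03 mm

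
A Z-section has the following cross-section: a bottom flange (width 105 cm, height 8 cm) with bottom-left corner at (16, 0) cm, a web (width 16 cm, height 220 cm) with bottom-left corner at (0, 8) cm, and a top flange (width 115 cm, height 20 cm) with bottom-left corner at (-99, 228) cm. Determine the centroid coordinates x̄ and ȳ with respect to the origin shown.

bottom flange: A = 105 × 8 = 840.00, centroid at (68.50, 4.00).
web: A = 16 × 220 = 3520.00, centroid at (8.00, 118.00).
top flange: A = 115 × 20 = 2300.00, centroid at (-41.50, 238.00).
ΣA = 6660.00 cm²
ΣAx̄ = (840.00)(68.50) + (3520.00)(8.00) + (2300.00)(-41.50) = -9750.00 cm³
ΣAȳ = (840.00)(4.00) + (3520.00)(118.00) + (2300.00)(238.00) = 966120.00 cm³
x̄ = -9750.00 / 6660.00 = -1.46 cm
ȳ = 966120.00 / 6660.00 = 145.06 cm

x̄ = -1.46 cm, ȳ = 145.06 cm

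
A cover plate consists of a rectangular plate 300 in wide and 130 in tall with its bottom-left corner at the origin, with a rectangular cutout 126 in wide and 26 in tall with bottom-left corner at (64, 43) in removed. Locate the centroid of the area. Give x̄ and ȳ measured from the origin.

x̄ = 152.11 in, ȳ = 65.83 in

plate: A = 300 × 130 = 39000.00, centroid at (150.00, 65.00).
hole: A = −(126 × 26) = -3276.00, centroid at (127.00, 56.00).
ΣA = 35724.00 in²
ΣAx̄ = (39000.00)(150.00) + (-3276.00)(127.00) = 5433948.00 in³
ΣAȳ = (39000.00)(65.00) + (-3276.00)(56.00) = 2351544.00 in³
x̄ = 5433948.00 / 35724.00 = 152.11 in
ȳ = 2351544.00 / 35724.00 = 65.83 in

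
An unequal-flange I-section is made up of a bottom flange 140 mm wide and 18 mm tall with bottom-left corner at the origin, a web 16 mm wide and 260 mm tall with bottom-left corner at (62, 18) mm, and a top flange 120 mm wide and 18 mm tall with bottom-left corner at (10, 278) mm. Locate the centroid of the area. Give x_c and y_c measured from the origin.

x_c = 70.00 mm, y_c = 142.34 mm

Part | A | x̄ᵢ | ȳᵢ | A·x̄ᵢ | A·ȳᵢ
bottom flange | 2520.00 | 70.00 | 9.00 | 176400.00 | 22680.00
web | 4160.00 | 70.00 | 148.00 | 291200.00 | 615680.00
top flange | 2160.00 | 70.00 | 287.00 | 151200.00 | 619920.00
Σ | 8840.00 |  |  | 618800.00 | 1258280.00
x_c = 618800.00 / 8840.00 = 70.00 mm
y_c = 1258280.00 / 8840.00 = 142.34 mm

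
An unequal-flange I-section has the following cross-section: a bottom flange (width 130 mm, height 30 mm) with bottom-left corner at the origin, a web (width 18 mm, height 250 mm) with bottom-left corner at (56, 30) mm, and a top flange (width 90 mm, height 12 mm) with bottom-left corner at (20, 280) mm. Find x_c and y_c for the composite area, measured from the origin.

bottom flange: A = 130 × 30 = 3900.00, centroid at (65.00, 15.00).
web: A = 18 × 250 = 4500.00, centroid at (65.00, 155.00).
top flange: A = 90 × 12 = 1080.00, centroid at (65.00, 286.00).
ΣA = 9480.00 mm², ΣAx_c = 616200.00 mm³, ΣAy_c = 1064880.00 mm³.
x_c = 616200.00/9480.00 = 65.00 mm; y_c = 1064880.00/9480.00 = 112.33 mm.

x_c = 65.00 mm, y_c = 112.33 mm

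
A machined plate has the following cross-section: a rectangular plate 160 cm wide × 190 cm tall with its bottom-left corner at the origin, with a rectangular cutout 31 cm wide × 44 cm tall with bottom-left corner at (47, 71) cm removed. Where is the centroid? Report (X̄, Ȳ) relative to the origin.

X̄ = 80.82 cm, Ȳ = 95.09 cm

plate: A = 160 × 190 = 30400.00, centroid at (80.00, 95.00).
hole: A = −(31 × 44) = -1364.00, centroid at (62.50, 93.00).
ΣA = 29036.00 cm², ΣAX̄ = 2346750.00 cm³, ΣAȲ = 2761148.00 cm³.
X̄ = 2346750.00/29036.00 = 80.82 cm; Ȳ = 2761148.00/29036.00 = 95.09 cm.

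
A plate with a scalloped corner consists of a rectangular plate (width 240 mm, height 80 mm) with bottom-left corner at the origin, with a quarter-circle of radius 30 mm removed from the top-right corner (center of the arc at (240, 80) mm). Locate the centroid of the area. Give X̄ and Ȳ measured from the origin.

X̄ = 115.90 mm, Ȳ = 38.96 mm

Part | A | x̄ᵢ | ȳᵢ | A·x̄ᵢ | A·ȳᵢ
plate | 19200.00 | 120.00 | 40.00 | 2304000.00 | 768000.00
removed quarter-circle | -706.86 | 227.27 | 67.27 | -160646.00 | -47548.67
Σ | 18493.14 |  |  | 2143354.00 | 720451.33
X̄ = 2143354.00 / 18493.14 = 115.90 mm
Ȳ = 720451.33 / 18493.14 = 38.96 mm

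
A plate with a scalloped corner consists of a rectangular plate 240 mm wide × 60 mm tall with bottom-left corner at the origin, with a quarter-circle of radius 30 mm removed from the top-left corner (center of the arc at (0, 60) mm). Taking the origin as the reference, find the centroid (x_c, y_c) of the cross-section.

x_c = 125.54 mm, y_c = 29.11 mm

Part | A | x̄ᵢ | ȳᵢ | A·x̄ᵢ | A·ȳᵢ
plate | 14400.00 | 120.00 | 30.00 | 1728000.00 | 432000.00
removed quarter-circle | -706.86 | 12.73 | 47.27 | -9000.00 | -33411.50
Σ | 13693.14 |  |  | 1719000.00 | 398588.50
x_c = 1719000.00 / 13693.14 = 125.54 mm
y_c = 398588.50 / 13693.14 = 29.11 mm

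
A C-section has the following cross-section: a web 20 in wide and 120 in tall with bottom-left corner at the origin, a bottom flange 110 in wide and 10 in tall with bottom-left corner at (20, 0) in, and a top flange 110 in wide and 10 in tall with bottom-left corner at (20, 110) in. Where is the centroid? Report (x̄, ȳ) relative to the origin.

web: A = 20 × 120 = 2400.00, centroid at (10.00, 60.00).
bottom flange: A = 110 × 10 = 1100.00, centroid at (75.00, 5.00).
top flange: A = 110 × 10 = 1100.00, centroid at (75.00, 115.00).
ΣA = 4600.00 in²
ΣAx̄ = (2400.00)(10.00) + (1100.00)(75.00) + (1100.00)(75.00) = 189000.00 in³
ΣAȳ = (2400.00)(60.00) + (1100.00)(5.00) + (1100.00)(115.00) = 276000.00 in³
x̄ = 189000.00 / 4600.00 = 41.09 in
ȳ = 276000.00 / 4600.00 = 60.00 in

x̄ = 41.09 in, ȳ = 60.00 in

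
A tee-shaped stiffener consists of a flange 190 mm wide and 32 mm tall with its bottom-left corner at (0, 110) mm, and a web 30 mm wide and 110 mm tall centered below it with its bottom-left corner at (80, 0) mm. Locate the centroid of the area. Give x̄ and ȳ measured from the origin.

Part | A | x̄ᵢ | ȳᵢ | A·x̄ᵢ | A·ȳᵢ
web | 3300.00 | 95.00 | 55.00 | 313500.00 | 181500.00
flange | 6080.00 | 95.00 | 126.00 | 577600.00 | 766080.00
Σ | 9380.00 |  |  | 891100.00 | 947580.00
x̄ = 891100.00 / 9380.00 = 95.00 mm
ȳ = 947580.00 / 9380.00 = 101.02 mm

x̄ = 95.00 mm, ȳ = 101.02 mm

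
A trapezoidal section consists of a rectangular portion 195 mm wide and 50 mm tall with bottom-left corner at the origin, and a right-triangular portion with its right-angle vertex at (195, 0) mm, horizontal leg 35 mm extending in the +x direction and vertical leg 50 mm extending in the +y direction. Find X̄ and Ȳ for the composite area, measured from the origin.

X̄ = 106.49 mm, Ȳ = 24.31 mm

Part | A | x̄ᵢ | ȳᵢ | A·x̄ᵢ | A·ȳᵢ
rectangular portion | 9750.00 | 97.50 | 25.00 | 950625.00 | 243750.00
triangular portion | 875.00 | 206.67 | 16.67 | 180833.33 | 14583.33
Σ | 10625.00 |  |  | 1131458.33 | 258333.33
X̄ = 1131458.33 / 10625.00 = 106.49 mm
Ȳ = 258333.33 / 10625.00 = 24.31 mm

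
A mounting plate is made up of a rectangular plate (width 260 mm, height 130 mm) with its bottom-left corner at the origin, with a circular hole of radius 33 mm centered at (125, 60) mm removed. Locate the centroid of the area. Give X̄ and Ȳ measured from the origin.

X̄ = 130.56 mm, Ȳ = 65.56 mm

plate: A = 260 × 130 = 33800.00, centroid at (130.00, 65.00).
hole: A = −π·33² = -3421.19, centroid at (125.00, 60.00).
ΣA = 30378.81 mm², ΣAX̄ = 3966350.70 mm³, ΣAȲ = 1991728.34 mm³.
X̄ = 3966350.70/30378.81 = 130.56 mm; Ȳ = 1991728.34/30378.81 = 65.56 mm.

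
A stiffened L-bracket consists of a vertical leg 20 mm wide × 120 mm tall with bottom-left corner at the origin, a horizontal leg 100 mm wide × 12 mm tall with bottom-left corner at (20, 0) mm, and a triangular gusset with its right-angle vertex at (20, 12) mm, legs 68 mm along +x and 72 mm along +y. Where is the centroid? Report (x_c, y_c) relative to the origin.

x_c = 35.13 mm, y_c = 39.57 mm

vertical leg: A = 20 × 120 = 2400.00, centroid at (10.00, 60.00).
horizontal leg: A = 100 × 12 = 1200.00, centroid at (70.00, 6.00).
gusset: A = ½·68·72 = 2448.00, centroid at (42.67, 36.00).
ΣA = 6048.00 mm², ΣAx_c = 212448.00 mm³, ΣAy_c = 239328.00 mm³.
x_c = 212448.00/6048.00 = 35.13 mm; y_c = 239328.00/6048.00 = 39.57 mm.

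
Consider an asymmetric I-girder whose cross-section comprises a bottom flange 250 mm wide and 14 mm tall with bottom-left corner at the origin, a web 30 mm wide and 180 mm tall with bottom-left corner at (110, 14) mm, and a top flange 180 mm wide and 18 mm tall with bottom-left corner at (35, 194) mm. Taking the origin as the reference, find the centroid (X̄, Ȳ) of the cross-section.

bottom flange: A = 250 × 14 = 3500.00, centroid at (125.00, 7.00).
web: A = 30 × 180 = 5400.00, centroid at (125.00, 104.00).
top flange: A = 180 × 18 = 3240.00, centroid at (125.00, 203.00).
ΣA = 12140.00 mm²
ΣAX̄ = (3500.00)(125.00) + (5400.00)(125.00) + (3240.00)(125.00) = 1517500.00 mm³
ΣAȲ = (3500.00)(7.00) + (5400.00)(104.00) + (3240.00)(203.00) = 1243820.00 mm³
X̄ = 1517500.00 / 12140.00 = 125.00 mm
Ȳ = 1243820.00 / 12140.00 = 102.46 mm

X̄ = 125.00 mm, Ȳ = 102.46 mm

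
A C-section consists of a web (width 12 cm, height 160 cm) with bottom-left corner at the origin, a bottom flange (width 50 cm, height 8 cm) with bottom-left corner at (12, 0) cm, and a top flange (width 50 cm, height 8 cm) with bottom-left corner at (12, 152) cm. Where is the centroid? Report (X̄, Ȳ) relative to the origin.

web: A = 12 × 160 = 1920.00, centroid at (6.00, 80.00).
bottom flange: A = 50 × 8 = 400.00, centroid at (37.00, 4.00).
top flange: A = 50 × 8 = 400.00, centroid at (37.00, 156.00).
ΣA = 2720.00 cm², ΣAX̄ = 41120.00 cm³, ΣAȲ = 217600.00 cm³.
X̄ = 41120.00/2720.00 = 15.12 cm; Ȳ = 217600.00/2720.00 = 80.00 cm.

X̄ = 15.12 cm, Ȳ = 80.00 cm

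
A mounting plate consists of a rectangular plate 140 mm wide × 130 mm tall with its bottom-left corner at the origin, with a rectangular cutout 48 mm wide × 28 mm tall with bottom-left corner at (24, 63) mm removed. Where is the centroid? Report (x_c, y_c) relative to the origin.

x_c = 71.75 mm, y_c = 64.04 mm

plate: A = 140 × 130 = 18200.00, centroid at (70.00, 65.00).
hole: A = −(48 × 28) = -1344.00, centroid at (48.00, 77.00).
ΣA = 16856.00 mm², ΣAx_c = 1209488.00 mm³, ΣAy_c = 1079512.00 mm³.
x_c = 1209488.00/16856.00 = 71.75 mm; y_c = 1079512.00/16856.00 = 64.04 mm.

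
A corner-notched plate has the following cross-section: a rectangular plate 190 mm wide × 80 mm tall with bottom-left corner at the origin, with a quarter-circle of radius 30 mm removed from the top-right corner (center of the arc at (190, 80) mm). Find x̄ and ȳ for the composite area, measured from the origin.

x̄ = 90.99 mm, ȳ = 38.67 mm

plate: A = 190 × 80 = 15200.00, centroid at (95.00, 40.00).
removed quarter-circle: A = −¼π·30² = -706.86, centroid at (177.27, 67.27).
ΣA = 14493.14 mm², ΣAx̄ = 1318696.91 mm³, ΣAȳ = 560451.33 mm³.
x̄ = 1318696.91/14493.14 = 90.99 mm; ȳ = 560451.33/14493.14 = 38.67 mm.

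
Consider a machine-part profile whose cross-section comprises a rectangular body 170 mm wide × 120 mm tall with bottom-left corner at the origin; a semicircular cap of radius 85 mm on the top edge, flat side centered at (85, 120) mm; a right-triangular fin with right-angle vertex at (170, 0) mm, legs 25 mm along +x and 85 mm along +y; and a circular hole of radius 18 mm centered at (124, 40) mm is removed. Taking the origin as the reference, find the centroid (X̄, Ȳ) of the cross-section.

Part | A | x̄ᵢ | ȳᵢ | A·x̄ᵢ | A·ȳᵢ
rectangular body | 20400.00 | 85.00 | 60.00 | 1734000.00 | 1224000.00
semicircular top | 11349.00 | 85.00 | 156.08 | 964665.29 | 1771297.08
triangular fin | 1062.50 | 178.33 | 28.33 | 189479.17 | 30104.17
hole | -1017.88 | 124.00 | 40.00 | -126216.63 | -40715.04
Σ | 31793.63 |  |  | 2761927.83 | 2984686.21
X̄ = 2761927.83 / 31793.63 = 86.87 mm
Ȳ = 2984686.21 / 31793.63 = 93.88 mm

X̄ = 86.87 mm, Ȳ = 93.88 mm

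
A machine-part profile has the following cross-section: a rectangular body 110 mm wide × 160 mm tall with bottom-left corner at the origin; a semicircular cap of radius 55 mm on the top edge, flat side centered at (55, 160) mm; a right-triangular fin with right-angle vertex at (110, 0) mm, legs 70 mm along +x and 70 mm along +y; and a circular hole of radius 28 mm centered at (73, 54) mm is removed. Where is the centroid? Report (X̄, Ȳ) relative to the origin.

rectangular body: A = 110 × 160 = 17600.00, centroid at (55.00, 80.00).
semicircular top: A = ½π·55² = 4751.66, centroid at (55.00, 183.34).
triangular fin: A = ½·70·70 = 2450.00, centroid at (133.33, 23.33).
hole: A = −π·28² = -2463.01, centroid at (73.00, 54.00).
ΣA = 22338.65 mm²
ΣAX̄ = (17600.00)(55.00) + (4751.66)(55.00) + (2450.00)(133.33) + (-2463.01)(73.00) = 1376208.27 mm³
ΣAȲ = (17600.00)(80.00) + (4751.66)(183.34) + (2450.00)(23.33) + (-2463.01)(54.00) = 2203346.29 mm³
X̄ = 1376208.27 / 22338.65 = 61.61 mm
Ȳ = 2203346.29 / 22338.65 = 98.63 mm

X̄ = 61.61 mm, Ȳ = 98.63 mm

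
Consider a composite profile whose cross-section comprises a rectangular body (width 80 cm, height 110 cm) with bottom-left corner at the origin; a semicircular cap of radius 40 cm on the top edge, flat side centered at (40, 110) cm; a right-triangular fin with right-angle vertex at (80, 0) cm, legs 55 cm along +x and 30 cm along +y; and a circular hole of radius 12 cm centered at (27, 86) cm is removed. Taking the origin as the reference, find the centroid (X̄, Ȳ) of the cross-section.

rectangular body: A = 80 × 110 = 8800.00, centroid at (40.00, 55.00).
semicircular top: A = ½π·40² = 2513.27, centroid at (40.00, 126.98).
triangular fin: A = ½·55·30 = 825.00, centroid at (98.33, 10.00).
hole: A = −π·12² = -452.39, centroid at (27.00, 86.00).
ΣA = 11685.88 cm²
ΣAX̄ = (8800.00)(40.00) + (2513.27)(40.00) + (825.00)(98.33) + (-452.39)(27.00) = 521441.45 cm³
ΣAȲ = (8800.00)(55.00) + (2513.27)(126.98) + (825.00)(10.00) + (-452.39)(86.00) = 772471.34 cm³
X̄ = 521441.45 / 11685.88 = 44.62 cm
Ȳ = 772471.34 / 11685.88 = 66.10 cm

X̄ = 44.62 cm, Ȳ = 66.10 cm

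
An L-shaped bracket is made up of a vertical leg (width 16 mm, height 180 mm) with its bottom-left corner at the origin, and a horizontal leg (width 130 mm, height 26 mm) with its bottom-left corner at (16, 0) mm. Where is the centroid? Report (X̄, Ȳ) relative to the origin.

X̄ = 47.42 mm, Ȳ = 48.42 mm

Part | A | x̄ᵢ | ȳᵢ | A·x̄ᵢ | A·ȳᵢ
vertical leg | 2880.00 | 8.00 | 90.00 | 23040.00 | 259200.00
horizontal leg | 3380.00 | 81.00 | 13.00 | 273780.00 | 43940.00
Σ | 6260.00 |  |  | 296820.00 | 303140.00
X̄ = 296820.00 / 6260.00 = 47.42 mm
Ȳ = 303140.00 / 6260.00 = 48.42 mm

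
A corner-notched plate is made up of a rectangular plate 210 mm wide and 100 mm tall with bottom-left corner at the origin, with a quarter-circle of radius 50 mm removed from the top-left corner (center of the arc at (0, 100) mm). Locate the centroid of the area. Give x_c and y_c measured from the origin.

x_c = 113.64 mm, y_c = 47.03 mm

plate: A = 210 × 100 = 21000.00, centroid at (105.00, 50.00).
removed quarter-circle: A = −¼π·50² = -1963.50, centroid at (21.22, 78.78).
ΣA = 19036.50 mm²
ΣAx_c = (21000.00)(105.00) + (-1963.50)(21.22) = 2163333.33 mm³
ΣAy_c = (21000.00)(50.00) + (-1963.50)(78.78) = 895317.13 mm³
x_c = 2163333.33 / 19036.50 = 113.64 mm
y_c = 895317.13 / 19036.50 = 47.03 mm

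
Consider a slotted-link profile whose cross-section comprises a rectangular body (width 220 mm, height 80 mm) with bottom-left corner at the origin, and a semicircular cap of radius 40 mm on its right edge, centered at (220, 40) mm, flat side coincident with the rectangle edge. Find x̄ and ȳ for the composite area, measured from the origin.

Part | A | x̄ᵢ | ȳᵢ | A·x̄ᵢ | A·ȳᵢ
rectangular body | 17600.00 | 110.00 | 40.00 | 1936000.00 | 704000.00
semicircular end | 2513.27 | 236.98 | 40.00 | 595586.97 | 100530.96
Σ | 20113.27 |  |  | 2531586.97 | 804530.96
x̄ = 2531586.97 / 20113.27 = 125.87 mm
ȳ = 804530.96 / 20113.27 = 40.00 mm

x̄ = 125.87 mm, ȳ = 40.00 mm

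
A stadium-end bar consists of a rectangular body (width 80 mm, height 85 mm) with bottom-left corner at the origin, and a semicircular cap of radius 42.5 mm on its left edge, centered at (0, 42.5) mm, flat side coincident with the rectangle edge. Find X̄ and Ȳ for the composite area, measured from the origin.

X̄ = 22.91 mm, Ȳ = 42.50 mm

rectangular body: A = 80 × 85 = 6800.00, centroid at (40.00, 42.50).
semicircular end: A = ½π·42.5² = 2837.25, centroid at (-18.04, 42.50).
ΣA = 9637.25 mm², ΣAX̄ = 220822.92 mm³, ΣAȲ = 409583.16 mm³.
X̄ = 220822.92/9637.25 = 22.91 mm; Ȳ = 409583.16/9637.25 = 42.50 mm.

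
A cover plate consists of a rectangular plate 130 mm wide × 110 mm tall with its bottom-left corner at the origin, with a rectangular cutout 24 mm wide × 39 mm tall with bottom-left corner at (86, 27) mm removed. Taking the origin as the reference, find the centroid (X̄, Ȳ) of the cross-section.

plate: A = 130 × 110 = 14300.00, centroid at (65.00, 55.00).
hole: A = −(24 × 39) = -936.00, centroid at (98.00, 46.50).
ΣA = 13364.00 mm², ΣAX̄ = 837772.00 mm³, ΣAȲ = 742976.00 mm³.
X̄ = 837772.00/13364.00 = 62.69 mm; Ȳ = 742976.00/13364.00 = 55.60 mm.

X̄ = 62.69 mm, Ȳ = 55.60 mm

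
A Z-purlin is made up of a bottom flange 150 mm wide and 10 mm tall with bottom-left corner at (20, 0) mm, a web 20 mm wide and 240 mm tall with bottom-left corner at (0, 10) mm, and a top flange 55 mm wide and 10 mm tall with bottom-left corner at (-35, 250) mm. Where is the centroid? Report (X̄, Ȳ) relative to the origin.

bottom flange: A = 150 × 10 = 1500.00, centroid at (95.00, 5.00).
web: A = 20 × 240 = 4800.00, centroid at (10.00, 130.00).
top flange: A = 55 × 10 = 550.00, centroid at (-7.50, 255.00).
ΣA = 6850.00 mm²
ΣAX̄ = (1500.00)(95.00) + (4800.00)(10.00) + (550.00)(-7.50) = 186375.00 mm³
ΣAȲ = (1500.00)(5.00) + (4800.00)(130.00) + (550.00)(255.00) = 771750.00 mm³
X̄ = 186375.00 / 6850.00 = 27.21 mm
Ȳ = 771750.00 / 6850.00 = 112.66 mm

X̄ = 27.21 mm, Ȳ = 112.66 mm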